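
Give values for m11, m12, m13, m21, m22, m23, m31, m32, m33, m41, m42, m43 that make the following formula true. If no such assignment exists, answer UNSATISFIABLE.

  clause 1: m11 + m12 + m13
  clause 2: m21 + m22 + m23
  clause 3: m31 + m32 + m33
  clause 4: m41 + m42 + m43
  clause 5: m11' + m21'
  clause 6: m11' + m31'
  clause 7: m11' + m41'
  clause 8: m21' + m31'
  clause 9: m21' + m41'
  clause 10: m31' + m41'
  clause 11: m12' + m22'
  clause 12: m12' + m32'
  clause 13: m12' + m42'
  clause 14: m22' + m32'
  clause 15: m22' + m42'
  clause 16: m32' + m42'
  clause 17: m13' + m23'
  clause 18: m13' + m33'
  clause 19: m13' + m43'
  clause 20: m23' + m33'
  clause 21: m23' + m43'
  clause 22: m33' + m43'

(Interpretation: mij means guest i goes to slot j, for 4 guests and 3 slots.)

Suppose m11 = 0.
Suppose m12 = 1.
Unit clause (m22') forces m22 = 0.
Unit clause (m32') forces m32 = 0.
Unit clause (m42') forces m42 = 0.
Suppose m21 = 1.
Unit clause (m31') forces m31 = 0.
Unit clause (m33) forces m33 = 1.
Unit clause (m41') forces m41 = 0.
Unit clause (m43) forces m43 = 1.
Now (m43') is unsatisfied and unit — conflict.
Backtrack on m21: now try m21 = 0.
Unit clause (m23) forces m23 = 1.
Unit clause (m13') forces m13 = 0.
Unit clause (m33') forces m33 = 0.
Unit clause (m31) forces m31 = 1.
Unit clause (m41') forces m41 = 0.
Unit clause (m43) forces m43 = 1.
Now (m43') is unsatisfied and unit — conflict.
Either choice for m21 ends in contradiction.
Backtrack on m12: now try m12 = 0.
Unit clause (m13) forces m13 = 1.
Unit clause (m23') forces m23 = 0.
Unit clause (m33') forces m33 = 0.
Unit clause (m43') forces m43 = 0.
Suppose m21 = 1.
Unit clause (m31') forces m31 = 0.
Unit clause (m32) forces m32 = 1.
Unit clause (m41') forces m41 = 0.
Unit clause (m42) forces m42 = 1.
Now (m42') is unsatisfied and unit — conflict.
Backtrack on m21: now try m21 = 0.
Unit clause (m22) forces m22 = 1.
Unit clause (m32') forces m32 = 0.
Unit clause (m31) forces m31 = 1.
Unit clause (m41') forces m41 = 0.
Unit clause (m42) forces m42 = 1.
Now (m42') is unsatisfied and unit — conflict.
Either choice for m21 ends in contradiction.
Either choice for m12 ends in contradiction.
Backtrack on m11: now try m11 = 1.
Unit clause (m21') forces m21 = 0.
Unit clause (m31') forces m31 = 0.
Unit clause (m41') forces m41 = 0.
Suppose m22 = 1.
Unit clause (m12') forces m12 = 0.
Unit clause (m32') forces m32 = 0.
Unit clause (m33) forces m33 = 1.
Unit clause (m42') forces m42 = 0.
Unit clause (m43) forces m43 = 1.
Now (m43') is unsatisfied and unit — conflict.
Backtrack on m22: now try m22 = 0.
Unit clause (m23) forces m23 = 1.
Unit clause (m13') forces m13 = 0.
Unit clause (m33') forces m33 = 0.
Unit clause (m32) forces m32 = 1.
Unit clause (m12') forces m12 = 0.
Unit clause (m42') forces m42 = 0.
Unit clause (m43) forces m43 = 1.
Now (m43') is unsatisfied and unit — conflict.
Either choice for m22 ends in contradiction.
Either choice for m11 ends in contradiction.

UNSATISFIABLE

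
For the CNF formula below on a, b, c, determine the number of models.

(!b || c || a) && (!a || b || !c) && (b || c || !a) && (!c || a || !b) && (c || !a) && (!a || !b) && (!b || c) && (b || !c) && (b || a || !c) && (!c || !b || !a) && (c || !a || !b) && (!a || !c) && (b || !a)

1

There are 2^3 = 8 truth assignments over (a, b, c).
Split on a. With a = true, the clauses containing a are satisfied and !a drops from the rest; 0 of the 2^2 = 4 assignments to the other variables satisfy what remains.
With a = false, by the same count on the reduced clause set, 1 assignment works.
(One model: a=F, b=F, c=F.)
Total: 0 + 1 = 1.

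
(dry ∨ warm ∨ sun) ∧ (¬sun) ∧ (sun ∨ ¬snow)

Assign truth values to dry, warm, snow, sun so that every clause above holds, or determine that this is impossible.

From the singleton clause (¬sun), sun = False.
From the singleton clause (¬snow), snow = False.
Case dry = False:
From the singleton clause (warm), warm = True.
This assignment satisfies each clause.

dry=False,  warm=True,  snow=False,  sun=False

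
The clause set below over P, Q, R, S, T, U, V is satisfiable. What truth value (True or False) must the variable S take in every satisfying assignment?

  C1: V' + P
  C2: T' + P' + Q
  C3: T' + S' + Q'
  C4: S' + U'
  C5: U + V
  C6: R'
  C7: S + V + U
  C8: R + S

True

Suppose S = 0.
The clause (R') is unit, so R = 0.
That conflicts with the unit clause (R).
So every satisfying assignment has S = True.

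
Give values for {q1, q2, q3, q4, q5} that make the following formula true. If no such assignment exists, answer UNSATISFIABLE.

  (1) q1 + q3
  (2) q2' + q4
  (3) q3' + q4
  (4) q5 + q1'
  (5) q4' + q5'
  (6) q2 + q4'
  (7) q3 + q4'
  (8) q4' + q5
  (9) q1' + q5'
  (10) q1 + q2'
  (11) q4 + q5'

Branch on q1: set q1 = 1.
Unit clause (q5) forces q5 = 1.
That conflicts with the unit clause (q5').
Backtrack on q1: now try q1 = 0.
Unit clause (q3) forces q3 = 1.
Unit clause (q4) forces q4 = 1.
Unit clause (q5') forces q5 = 0.
That conflicts with the unit clause (q5).
Both values of q1 lead to a conflict.

UNSATISFIABLE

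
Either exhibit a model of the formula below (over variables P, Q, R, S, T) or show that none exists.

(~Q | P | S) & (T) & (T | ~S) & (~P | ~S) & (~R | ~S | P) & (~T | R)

The clause (T) is unit, so T = 1.
The clause (R) is unit, so R = 1.
Case P = 1:
The clause (~S) is unit, so S = 0.
No clause remains; Q is free.

P: 1; Q: 0; R: 1; S: 0; T: 1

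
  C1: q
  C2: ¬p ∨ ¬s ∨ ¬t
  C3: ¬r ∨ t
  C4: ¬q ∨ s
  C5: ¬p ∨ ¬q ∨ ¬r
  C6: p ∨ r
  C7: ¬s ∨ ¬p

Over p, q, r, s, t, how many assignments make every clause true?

There are 2^5 = 32 truth assignments over (p, q, r, s, t).
Split on s. With s = True, the clauses containing s are satisfied and ¬s drops from the rest; 1 of the 2^4 = 16 assignments to the other variables satisfy what remains.
With s = False, by the same count on the reduced clause set, 0 assignments work.
(One model: p=F, q=T, r=T, s=T, t=T.)
Total: 1 + 0 = 1.

1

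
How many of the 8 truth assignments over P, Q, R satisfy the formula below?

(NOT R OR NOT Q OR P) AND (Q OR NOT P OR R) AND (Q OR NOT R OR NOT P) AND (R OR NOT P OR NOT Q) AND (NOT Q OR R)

3

There are 2^3 = 8 truth assignments over (P, Q, R).
Check each against the 5 clauses (columns in the order P, Q, R):
  F F F  ✓ satisfies all
  F F T  ✓ satisfies all
  F T F  ✗ fails (NOT Q OR R)
  F T T  ✗ fails (NOT R OR NOT Q OR P)
  T F F  ✗ fails (Q OR NOT P OR R)
  T F T  ✗ fails (Q OR NOT R OR NOT P)
  T T F  ✗ fails (R OR NOT P OR NOT Q)
  T T T  ✓ satisfies all
3 of the 8 rows are models.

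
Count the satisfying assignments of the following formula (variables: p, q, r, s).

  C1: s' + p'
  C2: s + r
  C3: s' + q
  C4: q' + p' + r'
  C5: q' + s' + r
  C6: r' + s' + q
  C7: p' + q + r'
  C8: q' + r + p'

3

There are 2^4 = 16 truth assignments over (p, q, r, s).
Check each against the 8 clauses (columns in the order p, q, r, s):
  F F F F  ✗ fails (s + r)
  F F F T  ✗ fails (s' + q)
  F F T F  ✓ satisfies all
  F F T T  ✗ fails (s' + q)
  F T F F  ✗ fails (s + r)
  F T F T  ✗ fails (q' + s' + r)
  F T T F  ✓ satisfies all
  F T T T  ✓ satisfies all
  T F F F  ✗ fails (s + r)
  T F F T  ✗ fails (s' + p')
  T F T F  ✗ fails (p' + q + r')
  T F T T  ✗ fails (s' + p')
  T T F F  ✗ fails (s + r)
  T T F T  ✗ fails (s' + p')
  T T T F  ✗ fails (q' + p' + r')
  T T T T  ✗ fails (s' + p')
3 of the 16 rows are models.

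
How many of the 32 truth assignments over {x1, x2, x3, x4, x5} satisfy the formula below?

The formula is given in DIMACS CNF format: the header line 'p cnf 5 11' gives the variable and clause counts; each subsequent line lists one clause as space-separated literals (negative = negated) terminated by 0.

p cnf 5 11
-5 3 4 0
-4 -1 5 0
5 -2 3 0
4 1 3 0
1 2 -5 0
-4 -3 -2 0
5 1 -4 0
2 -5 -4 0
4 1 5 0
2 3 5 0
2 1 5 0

7

There are 2^5 = 32 truth assignments over (x1, x2, x3, x4, x5).
Split on x2. With x2 = True, the clauses containing x2 are satisfied and ¬x2 drops from the rest; 5 of the 2^4 = 16 assignments to the other variables satisfy what remains.
With x2 = False, by the same count on the reduced clause set, 2 assignments work.
(One model: x1=F, x2=T, x3=F, x4=T, x5=T.)
Total: 5 + 2 = 7.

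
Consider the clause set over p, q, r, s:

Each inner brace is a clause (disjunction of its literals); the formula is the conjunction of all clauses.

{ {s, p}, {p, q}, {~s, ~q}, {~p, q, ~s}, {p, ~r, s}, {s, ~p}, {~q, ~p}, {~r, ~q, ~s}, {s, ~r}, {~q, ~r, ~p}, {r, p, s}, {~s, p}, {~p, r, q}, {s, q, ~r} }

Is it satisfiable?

Try s = 1.
(~q) alone gives q = 0.
(p) alone gives p = 1.
That conflicts with the unit clause (~p).
Undo s and try s = 0.
(p) alone gives p = 1.
That conflicts with the unit clause (~p).
Both values of s lead to a conflict.
No assignment satisfies every clause.

Unsatisfiable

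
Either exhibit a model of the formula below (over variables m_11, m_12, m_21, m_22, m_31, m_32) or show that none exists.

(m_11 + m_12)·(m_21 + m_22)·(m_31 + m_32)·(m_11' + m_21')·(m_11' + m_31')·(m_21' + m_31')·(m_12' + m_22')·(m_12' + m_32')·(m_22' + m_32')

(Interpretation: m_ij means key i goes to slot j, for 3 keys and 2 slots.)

UNSATISFIABLE

Try m_11 = 1.
The clause (m_21') is unit, so m_21 = 0.
The clause (m_22) is unit, so m_22 = 1.
The clause (m_31') is unit, so m_31 = 0.
The clause (m_32) is unit, so m_32 = 1.
Now (m_32') is unsatisfied and unit — conflict.
Backtrack on m_11: now try m_11 = 0.
The clause (m_12) is unit, so m_12 = 1.
The clause (m_22') is unit, so m_22 = 0.
The clause (m_21) is unit, so m_21 = 1.
The clause (m_31') is unit, so m_31 = 0.
The clause (m_32) is unit, so m_32 = 1.
Now (m_32') is unsatisfied and unit — conflict.
Neither m_11 = 1 nor m_11 = 0 works.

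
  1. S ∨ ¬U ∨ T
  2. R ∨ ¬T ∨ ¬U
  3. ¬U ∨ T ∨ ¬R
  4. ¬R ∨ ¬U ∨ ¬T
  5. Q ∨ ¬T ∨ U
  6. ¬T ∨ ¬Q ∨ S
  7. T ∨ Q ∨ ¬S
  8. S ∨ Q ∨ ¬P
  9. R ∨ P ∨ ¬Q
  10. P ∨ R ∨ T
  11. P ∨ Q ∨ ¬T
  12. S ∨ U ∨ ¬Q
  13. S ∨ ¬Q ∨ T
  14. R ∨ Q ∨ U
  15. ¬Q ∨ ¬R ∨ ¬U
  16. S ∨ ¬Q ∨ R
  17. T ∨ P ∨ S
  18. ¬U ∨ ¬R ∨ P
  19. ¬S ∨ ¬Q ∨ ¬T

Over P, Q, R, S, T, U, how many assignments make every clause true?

There are 2^6 = 64 truth assignments over (P, Q, R, S, T, U).
Split on Q. With Q = True, the clauses containing Q are satisfied and ¬Q drops from the rest; 4 of the 2^5 = 32 assignments to the other variables satisfy what remains.
With Q = False, by the same count on the reduced clause set, 0 assignments work.
(One model: P=F, Q=T, R=T, S=T, T=F, U=F.)
Total: 4 + 0 = 4.

4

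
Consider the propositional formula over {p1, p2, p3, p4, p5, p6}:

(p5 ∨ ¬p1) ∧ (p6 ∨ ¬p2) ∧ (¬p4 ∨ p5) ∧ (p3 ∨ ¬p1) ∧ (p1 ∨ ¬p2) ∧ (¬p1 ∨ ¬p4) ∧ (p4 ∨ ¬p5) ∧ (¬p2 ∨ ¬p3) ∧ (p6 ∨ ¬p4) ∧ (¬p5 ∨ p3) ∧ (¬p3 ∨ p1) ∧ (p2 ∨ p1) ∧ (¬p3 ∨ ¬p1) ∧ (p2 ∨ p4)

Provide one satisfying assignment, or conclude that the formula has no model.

Case p5 = True:
(p4) alone gives p4 = True.
(¬p1) alone gives p1 = False.
(¬p2) alone gives p2 = False.
That conflicts with the unit clause (p2).
That branch fails; take p5 = False instead.
(¬p1) alone gives p1 = False.
(¬p4) alone gives p4 = False.
(¬p2) alone gives p2 = False.
That conflicts with the unit clause (p2).
Both values of p5 lead to a conflict.

UNSATISFIABLE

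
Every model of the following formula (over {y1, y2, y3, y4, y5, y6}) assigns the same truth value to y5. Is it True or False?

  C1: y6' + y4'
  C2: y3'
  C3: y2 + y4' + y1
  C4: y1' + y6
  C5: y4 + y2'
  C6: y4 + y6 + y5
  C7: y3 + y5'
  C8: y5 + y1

Suppose y5 = 1.
From the singleton clause (y3'), y3 = 0.
But (y3) is also a unit clause — contradiction.
So every satisfying assignment has y5 = False.

False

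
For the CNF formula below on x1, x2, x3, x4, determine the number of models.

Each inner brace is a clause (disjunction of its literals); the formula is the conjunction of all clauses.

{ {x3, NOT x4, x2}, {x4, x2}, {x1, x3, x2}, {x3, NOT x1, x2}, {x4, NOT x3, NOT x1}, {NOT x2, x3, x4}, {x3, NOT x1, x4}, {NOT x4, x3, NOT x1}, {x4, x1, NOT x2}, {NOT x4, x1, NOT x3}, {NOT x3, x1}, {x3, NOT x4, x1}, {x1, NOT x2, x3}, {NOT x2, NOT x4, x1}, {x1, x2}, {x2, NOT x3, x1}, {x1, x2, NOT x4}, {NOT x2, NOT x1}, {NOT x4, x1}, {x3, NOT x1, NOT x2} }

1

There are 2^4 = 16 truth assignments over (x1, x2, x3, x4).
Split on x3. With x3 = true, the clauses containing x3 are satisfied and NOT x3 drops from the rest; 1 of the 2^3 = 8 assignments to the other variables satisfy what remains.
With x3 = false, by the same count on the reduced clause set, 0 assignments work.
Total: 1 + 0 = 1.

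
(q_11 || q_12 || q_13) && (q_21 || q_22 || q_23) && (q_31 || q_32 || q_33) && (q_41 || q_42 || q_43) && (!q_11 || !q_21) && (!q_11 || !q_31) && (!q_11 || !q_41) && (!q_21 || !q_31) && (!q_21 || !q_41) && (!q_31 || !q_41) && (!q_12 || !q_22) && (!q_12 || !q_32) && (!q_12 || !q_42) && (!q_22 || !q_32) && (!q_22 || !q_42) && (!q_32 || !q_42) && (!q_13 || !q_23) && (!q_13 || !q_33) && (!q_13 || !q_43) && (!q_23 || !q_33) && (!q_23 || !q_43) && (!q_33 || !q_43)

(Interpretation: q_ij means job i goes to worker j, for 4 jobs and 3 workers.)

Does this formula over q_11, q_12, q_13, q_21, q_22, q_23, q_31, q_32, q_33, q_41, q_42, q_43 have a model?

No

Suppose q_11 = false.
Suppose q_12 = true.
Unit clause (!q_22) forces q_22 = false.
Unit clause (!q_32) forces q_32 = false.
Unit clause (!q_42) forces q_42 = false.
Suppose q_21 = true.
Unit clause (!q_31) forces q_31 = false.
Unit clause (q_33) forces q_33 = true.
Unit clause (!q_41) forces q_41 = false.
Unit clause (q_43) forces q_43 = true.
But (!q_43) is also a unit clause — contradiction.
That branch fails; take q_21 = false instead.
Unit clause (q_23) forces q_23 = true.
Unit clause (!q_13) forces q_13 = false.
Unit clause (!q_33) forces q_33 = false.
Unit clause (q_31) forces q_31 = true.
Unit clause (!q_41) forces q_41 = false.
Unit clause (q_43) forces q_43 = true.
But (!q_43) is also a unit clause — contradiction.
Both values of q_21 lead to a conflict.
That branch fails; take q_12 = false instead.
Unit clause (q_13) forces q_13 = true.
Unit clause (!q_23) forces q_23 = false.
Unit clause (!q_33) forces q_33 = false.
Unit clause (!q_43) forces q_43 = false.
Suppose q_21 = true.
Unit clause (!q_31) forces q_31 = false.
Unit clause (q_32) forces q_32 = true.
Unit clause (!q_41) forces q_41 = false.
Unit clause (q_42) forces q_42 = true.
But (!q_42) is also a unit clause — contradiction.
That branch fails; take q_21 = false instead.
Unit clause (q_22) forces q_22 = true.
Unit clause (!q_32) forces q_32 = false.
Unit clause (q_31) forces q_31 = true.
Unit clause (!q_41) forces q_41 = false.
Unit clause (q_42) forces q_42 = true.
But (!q_42) is also a unit clause — contradiction.
Both values of q_21 lead to a conflict.
Both values of q_12 lead to a conflict.
That branch fails; take q_11 = true instead.
Unit clause (!q_21) forces q_21 = false.
Unit clause (!q_31) forces q_31 = false.
Unit clause (!q_41) forces q_41 = false.
Suppose q_22 = true.
Unit clause (!q_12) forces q_12 = false.
Unit clause (!q_32) forces q_32 = false.
Unit clause (q_33) forces q_33 = true.
Unit clause (!q_42) forces q_42 = false.
Unit clause (q_43) forces q_43 = true.
But (!q_43) is also a unit clause — contradiction.
That branch fails; take q_22 = false instead.
Unit clause (q_23) forces q_23 = true.
Unit clause (!q_13) forces q_13 = false.
Unit clause (!q_33) forces q_33 = false.
Unit clause (q_32) forces q_32 = true.
Unit clause (!q_12) forces q_12 = false.
Unit clause (!q_42) forces q_42 = false.
Unit clause (q_43) forces q_43 = true.
But (!q_43) is also a unit clause — contradiction.
Both values of q_22 lead to a conflict.
Both values of q_11 lead to a conflict.
No assignment satisfies every clause.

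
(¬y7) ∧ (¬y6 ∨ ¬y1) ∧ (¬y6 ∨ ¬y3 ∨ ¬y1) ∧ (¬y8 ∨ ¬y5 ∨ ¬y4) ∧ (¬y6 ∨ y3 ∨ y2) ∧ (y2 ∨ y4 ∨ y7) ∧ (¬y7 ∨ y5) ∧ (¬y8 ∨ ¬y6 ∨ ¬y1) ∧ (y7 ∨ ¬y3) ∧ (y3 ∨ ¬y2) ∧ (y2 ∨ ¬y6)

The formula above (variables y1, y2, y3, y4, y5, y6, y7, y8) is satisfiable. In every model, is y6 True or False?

False

Suppose y6 = True.
(¬y7) alone gives y7 = False.
(¬y1) alone gives y1 = False.
(¬y3) alone gives y3 = False.
(y2) alone gives y2 = True.
That conflicts with the unit clause (¬y2).
So every satisfying assignment has y6 = False.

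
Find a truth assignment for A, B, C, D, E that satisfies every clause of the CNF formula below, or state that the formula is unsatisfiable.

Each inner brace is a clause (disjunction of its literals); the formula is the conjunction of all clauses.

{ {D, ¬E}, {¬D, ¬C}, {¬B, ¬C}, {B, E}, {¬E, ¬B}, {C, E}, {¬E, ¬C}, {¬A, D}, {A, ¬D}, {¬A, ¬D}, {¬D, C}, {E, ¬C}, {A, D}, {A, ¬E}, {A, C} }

UNSATISFIABLE

Case D = True:
The clause (¬C) is unit, so C = False.
That conflicts with the unit clause (C).
Backtrack on D: now try D = False.
The clause (¬E) is unit, so E = False.
The clause (B) is unit, so B = True.
The clause (¬C) is unit, so C = False.
That conflicts with the unit clause (C).
Both values of D lead to a conflict.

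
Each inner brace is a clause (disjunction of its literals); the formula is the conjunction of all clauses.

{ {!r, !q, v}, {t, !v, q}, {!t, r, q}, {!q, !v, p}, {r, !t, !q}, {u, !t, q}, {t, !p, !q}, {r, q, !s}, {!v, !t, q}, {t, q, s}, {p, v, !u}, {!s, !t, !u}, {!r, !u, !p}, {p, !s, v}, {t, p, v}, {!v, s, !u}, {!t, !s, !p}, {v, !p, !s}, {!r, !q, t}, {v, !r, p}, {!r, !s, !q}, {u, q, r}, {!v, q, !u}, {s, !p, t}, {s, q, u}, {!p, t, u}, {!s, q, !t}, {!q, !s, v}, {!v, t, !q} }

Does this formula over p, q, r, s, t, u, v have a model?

Yes

Branch on r: set r = true.
Branch on q: set q = true.
(v) alone gives v = true.
(p) alone gives p = true.
(t) alone gives t = true.
(!u) alone gives u = false.
(!s) alone gives s = false.
Every clause now holds.
A satisfying assignment: p=true, q=true, r=true, s=false, t=true, u=false, v=true.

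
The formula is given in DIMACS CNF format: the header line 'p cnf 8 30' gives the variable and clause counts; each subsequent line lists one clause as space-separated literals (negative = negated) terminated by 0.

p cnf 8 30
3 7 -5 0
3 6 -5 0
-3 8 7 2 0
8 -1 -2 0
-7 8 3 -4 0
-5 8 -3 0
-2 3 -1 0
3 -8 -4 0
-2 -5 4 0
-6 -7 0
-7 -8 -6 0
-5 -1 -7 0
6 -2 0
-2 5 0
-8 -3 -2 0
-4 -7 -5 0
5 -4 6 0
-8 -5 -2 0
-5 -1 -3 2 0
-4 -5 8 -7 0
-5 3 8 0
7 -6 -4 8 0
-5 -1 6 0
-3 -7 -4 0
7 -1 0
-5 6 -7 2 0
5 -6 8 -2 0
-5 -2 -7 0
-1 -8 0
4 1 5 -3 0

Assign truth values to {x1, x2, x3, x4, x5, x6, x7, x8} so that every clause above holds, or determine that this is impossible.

x1: False; x2: False; x3: True; x4: True; x5: False; x6: True; x7: False; x8: True

Case x6 = True:
(¬x7) alone gives x7 = False.
(¬x1) alone gives x1 = False.
Case x3 = True:
Case x8 = True:
(¬x2) alone gives x2 = False.
Case x4 = True:
All clauses hold; x5 can take either value.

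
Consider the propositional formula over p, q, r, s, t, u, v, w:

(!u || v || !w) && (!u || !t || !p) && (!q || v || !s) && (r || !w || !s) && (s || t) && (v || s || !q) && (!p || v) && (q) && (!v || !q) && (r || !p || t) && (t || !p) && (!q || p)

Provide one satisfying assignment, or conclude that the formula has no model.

UNSATISFIABLE

The clause (q) is unit, so q = true.
The clause (!v) is unit, so v = false.
The clause (!s) is unit, so s = false.
Now (s) is unsatisfied and unit — conflict.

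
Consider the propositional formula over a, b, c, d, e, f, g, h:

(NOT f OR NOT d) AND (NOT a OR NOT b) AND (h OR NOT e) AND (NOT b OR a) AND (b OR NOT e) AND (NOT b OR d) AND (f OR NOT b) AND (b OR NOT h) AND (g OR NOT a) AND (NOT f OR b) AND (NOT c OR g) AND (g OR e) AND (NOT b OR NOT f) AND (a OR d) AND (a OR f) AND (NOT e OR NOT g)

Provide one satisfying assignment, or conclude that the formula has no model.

a: true, b: false, c: true, d: true, e: false, f: false, g: true, h: false

Suppose f = false.
(NOT b) alone gives b = false.
(NOT e) alone gives e = false.
(NOT h) alone gives h = false.
(g) alone gives g = true.
(a) alone gives a = true.
Every clause is now satisfied; c, d are unconstrained.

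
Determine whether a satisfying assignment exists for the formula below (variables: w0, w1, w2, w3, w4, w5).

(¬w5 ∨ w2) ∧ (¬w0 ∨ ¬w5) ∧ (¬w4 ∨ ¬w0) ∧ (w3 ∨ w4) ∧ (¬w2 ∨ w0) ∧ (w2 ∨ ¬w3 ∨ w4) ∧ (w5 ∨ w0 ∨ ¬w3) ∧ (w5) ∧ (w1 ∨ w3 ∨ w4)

No

Unit clause (w5) forces w5 = True.
Unit clause (w2) forces w2 = True.
Unit clause (¬w0) forces w0 = False.
Now (w0) is unsatisfied and unit — conflict.
No assignment satisfies every clause.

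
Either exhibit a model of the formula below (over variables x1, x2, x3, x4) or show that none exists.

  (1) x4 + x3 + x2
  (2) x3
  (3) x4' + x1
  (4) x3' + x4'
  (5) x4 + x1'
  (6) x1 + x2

x1: 0, x2: 1, x3: 1, x4: 0

From the singleton clause (x3), x3 = 1.
From the singleton clause (x4'), x4 = 0.
From the singleton clause (x1'), x1 = 0.
From the singleton clause (x2), x2 = 1.
All clauses are satisfied.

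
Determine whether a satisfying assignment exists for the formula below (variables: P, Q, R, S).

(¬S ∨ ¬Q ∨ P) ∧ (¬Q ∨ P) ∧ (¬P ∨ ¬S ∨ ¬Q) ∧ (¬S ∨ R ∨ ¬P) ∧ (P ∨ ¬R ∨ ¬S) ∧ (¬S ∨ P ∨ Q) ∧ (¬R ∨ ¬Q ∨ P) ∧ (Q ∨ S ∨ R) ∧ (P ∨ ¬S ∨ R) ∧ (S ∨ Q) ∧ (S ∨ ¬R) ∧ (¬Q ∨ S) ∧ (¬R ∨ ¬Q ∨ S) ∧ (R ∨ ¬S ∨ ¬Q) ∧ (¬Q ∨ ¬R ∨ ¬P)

Yes

Case Q = False:
(S) alone gives S = True.
(P) alone gives P = True.
(R) alone gives R = True.
All clauses are satisfied.
A satisfying assignment: P ↦ True; Q ↦ False; R ↦ True; S ↦ True.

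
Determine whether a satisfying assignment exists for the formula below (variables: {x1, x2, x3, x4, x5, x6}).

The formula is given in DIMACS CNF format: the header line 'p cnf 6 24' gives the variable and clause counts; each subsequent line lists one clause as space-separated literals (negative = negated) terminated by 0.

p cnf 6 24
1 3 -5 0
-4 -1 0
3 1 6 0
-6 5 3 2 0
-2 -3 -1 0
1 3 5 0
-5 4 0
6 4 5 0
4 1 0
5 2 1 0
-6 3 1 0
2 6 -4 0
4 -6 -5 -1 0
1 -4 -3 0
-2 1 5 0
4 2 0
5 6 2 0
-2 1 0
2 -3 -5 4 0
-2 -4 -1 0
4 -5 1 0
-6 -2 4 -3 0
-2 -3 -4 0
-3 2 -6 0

Branch on x4: set x4 = False.
The clause (¬x5) is unit, so x5 = False.
The clause (x6) is unit, so x6 = True.
The clause (x1) is unit, so x1 = True.
The clause (x2) is unit, so x2 = True.
The clause (¬x3) is unit, so x3 = False.
All clauses are satisfied.
A satisfying assignment: x1=True,  x2=True,  x3=False,  x4=False,  x5=False,  x6=True.

Yes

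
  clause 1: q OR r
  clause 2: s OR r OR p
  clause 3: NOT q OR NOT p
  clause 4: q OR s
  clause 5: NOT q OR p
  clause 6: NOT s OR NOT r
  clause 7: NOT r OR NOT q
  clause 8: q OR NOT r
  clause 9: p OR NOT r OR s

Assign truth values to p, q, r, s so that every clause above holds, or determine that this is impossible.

Try q = true.
The clause (NOT p) is unit, so p = false.
But (p) is also a unit clause — contradiction.
Undo q and try q = false.
The clause (r) is unit, so r = true.
But (NOT r) is also a unit clause — contradiction.
Both values of q lead to a conflict.

UNSATISFIABLE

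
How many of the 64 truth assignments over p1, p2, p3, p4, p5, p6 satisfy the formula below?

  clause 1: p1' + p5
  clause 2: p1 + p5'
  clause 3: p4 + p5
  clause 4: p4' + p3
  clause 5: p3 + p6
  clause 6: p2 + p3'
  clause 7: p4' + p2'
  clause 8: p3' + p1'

There are 2^6 = 64 truth assignments over (p1, p2, p3, p4, p5, p6).
Split on p5. With p5 = 1, the clauses containing p5 are satisfied and p5' drops from the rest; 2 of the 2^5 = 32 assignments to the other variables satisfy what remains.
With p5 = 0, by the same count on the reduced clause set, 0 assignments work.
(One model: p1=T, p2=F, p3=F, p4=F, p5=T, p6=T.)
Total: 2 + 0 = 2.

2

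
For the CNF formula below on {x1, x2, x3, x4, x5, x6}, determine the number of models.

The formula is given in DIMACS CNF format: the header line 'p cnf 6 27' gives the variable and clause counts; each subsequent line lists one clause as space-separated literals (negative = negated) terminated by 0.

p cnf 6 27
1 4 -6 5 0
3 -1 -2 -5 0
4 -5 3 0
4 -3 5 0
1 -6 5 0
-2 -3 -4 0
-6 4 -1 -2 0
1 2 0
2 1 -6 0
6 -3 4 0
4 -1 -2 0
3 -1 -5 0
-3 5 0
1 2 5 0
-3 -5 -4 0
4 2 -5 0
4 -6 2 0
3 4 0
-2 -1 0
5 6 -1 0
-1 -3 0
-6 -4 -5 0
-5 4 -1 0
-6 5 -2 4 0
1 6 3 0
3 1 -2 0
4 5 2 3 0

There are 2^6 = 64 truth assignments over (x1, x2, x3, x4, x5, x6).
Split on x4. With x4 = True, the clauses containing x4 are satisfied and ¬x4 drops from the rest; 1 of the 2^5 = 32 assignments to the other variables satisfy what remains.
With x4 = False, by the same count on the reduced clause set, 1 assignment works.
(One model: x1=F, x2=T, x3=T, x4=F, x5=T, x6=T.)
Total: 1 + 1 = 2.

2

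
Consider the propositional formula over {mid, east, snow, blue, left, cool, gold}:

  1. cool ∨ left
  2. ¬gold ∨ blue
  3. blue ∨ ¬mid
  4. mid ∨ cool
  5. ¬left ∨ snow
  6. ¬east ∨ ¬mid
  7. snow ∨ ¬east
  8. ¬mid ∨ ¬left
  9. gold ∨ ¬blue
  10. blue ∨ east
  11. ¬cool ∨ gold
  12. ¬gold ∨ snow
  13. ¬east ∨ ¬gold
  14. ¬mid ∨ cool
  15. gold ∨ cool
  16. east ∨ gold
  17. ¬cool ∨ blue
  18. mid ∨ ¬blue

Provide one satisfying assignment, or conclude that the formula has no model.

mid ↦ True,  east ↦ False,  snow ↦ True,  blue ↦ True,  left ↦ False,  cool ↦ True,  gold ↦ True

Suppose cool = True.
(gold) alone gives gold = True.
(blue) alone gives blue = True.
(snow) alone gives snow = True.
(¬east) alone gives east = False.
(mid) alone gives mid = True.
(¬left) alone gives left = False.
All clauses are satisfied.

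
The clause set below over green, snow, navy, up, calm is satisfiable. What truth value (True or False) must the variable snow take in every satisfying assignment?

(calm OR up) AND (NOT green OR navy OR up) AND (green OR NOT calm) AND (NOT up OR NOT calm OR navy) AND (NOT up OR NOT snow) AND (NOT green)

Suppose snow = true.
Unit clause (NOT up) forces up = false.
Unit clause (calm) forces calm = true.
Unit clause (green) forces green = true.
But (NOT green) is also a unit clause — contradiction.
So every satisfying assignment has snow = False.

False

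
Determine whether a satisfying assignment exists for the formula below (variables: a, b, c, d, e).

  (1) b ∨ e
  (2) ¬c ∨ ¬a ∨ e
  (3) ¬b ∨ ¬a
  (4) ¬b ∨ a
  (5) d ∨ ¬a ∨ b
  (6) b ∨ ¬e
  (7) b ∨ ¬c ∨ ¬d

Try b = True.
Unit clause (¬a) forces a = False.
Now (a) is unsatisfied and unit — conflict.
Backtrack on b: now try b = False.
Unit clause (e) forces e = True.
Now (¬e) is unsatisfied and unit — conflict.
Neither b = True nor b = False works.
No assignment satisfies every clause.

No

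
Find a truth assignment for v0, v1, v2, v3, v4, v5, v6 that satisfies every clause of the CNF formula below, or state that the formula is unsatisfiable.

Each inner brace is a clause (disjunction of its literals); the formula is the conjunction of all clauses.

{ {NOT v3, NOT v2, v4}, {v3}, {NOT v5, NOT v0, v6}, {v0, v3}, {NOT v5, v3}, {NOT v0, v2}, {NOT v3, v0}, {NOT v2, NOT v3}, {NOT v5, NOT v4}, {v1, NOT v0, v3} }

Unit clause (v3) forces v3 = true.
Unit clause (v0) forces v0 = true.
Unit clause (v2) forces v2 = true.
But (NOT v2) is also a unit clause — contradiction.

UNSATISFIABLE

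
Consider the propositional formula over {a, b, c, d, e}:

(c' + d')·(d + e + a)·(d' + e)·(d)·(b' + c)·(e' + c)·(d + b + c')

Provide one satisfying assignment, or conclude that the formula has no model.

Unit clause (d) forces d = 1.
Unit clause (c') forces c = 0.
Unit clause (e) forces e = 1.
Now (e') is unsatisfied and unit — conflict.

UNSATISFIABLE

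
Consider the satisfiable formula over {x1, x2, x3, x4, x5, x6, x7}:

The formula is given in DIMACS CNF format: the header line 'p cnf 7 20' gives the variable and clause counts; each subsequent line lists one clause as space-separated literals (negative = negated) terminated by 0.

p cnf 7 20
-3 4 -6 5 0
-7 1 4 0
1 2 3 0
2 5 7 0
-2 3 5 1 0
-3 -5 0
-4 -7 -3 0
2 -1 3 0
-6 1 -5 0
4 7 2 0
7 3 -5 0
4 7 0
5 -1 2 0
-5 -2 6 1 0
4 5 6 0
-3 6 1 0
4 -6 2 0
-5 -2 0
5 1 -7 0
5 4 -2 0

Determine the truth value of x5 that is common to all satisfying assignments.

Suppose x5 = True.
From the singleton clause (¬x3), x3 = False.
From the singleton clause (x7), x7 = True.
From the singleton clause (¬x2), x2 = False.
From the singleton clause (x1), x1 = True.
But (¬x1) is also a unit clause — contradiction.
So every satisfying assignment has x5 = False.

False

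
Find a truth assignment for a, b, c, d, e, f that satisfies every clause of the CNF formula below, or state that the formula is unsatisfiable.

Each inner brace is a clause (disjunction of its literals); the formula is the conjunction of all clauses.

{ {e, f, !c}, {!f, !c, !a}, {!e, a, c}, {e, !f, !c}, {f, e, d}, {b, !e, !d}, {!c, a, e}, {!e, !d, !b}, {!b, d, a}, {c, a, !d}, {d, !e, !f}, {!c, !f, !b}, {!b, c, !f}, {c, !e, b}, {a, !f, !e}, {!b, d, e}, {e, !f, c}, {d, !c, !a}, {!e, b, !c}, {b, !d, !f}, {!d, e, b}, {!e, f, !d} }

a: true, b: true, c: false, d: false, e: true, f: false

Suppose e = true.
Suppose a = true.
Suppose f = false.
From the singleton clause (!d), d = false.
From the singleton clause (!c), c = false.
From the singleton clause (b), b = true.
Every clause now holds.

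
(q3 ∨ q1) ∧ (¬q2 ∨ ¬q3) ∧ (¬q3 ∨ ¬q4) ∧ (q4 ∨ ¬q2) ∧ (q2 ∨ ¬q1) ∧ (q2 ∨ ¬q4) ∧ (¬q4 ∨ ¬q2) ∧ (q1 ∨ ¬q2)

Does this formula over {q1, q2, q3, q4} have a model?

Satisfiable

Try q3 = True.
The clause (¬q2) is unit, so q2 = False.
The clause (¬q4) is unit, so q4 = False.
The clause (¬q1) is unit, so q1 = False.
Every clause now holds.
A satisfying assignment: q1: False,  q2: False,  q3: True,  q4: False.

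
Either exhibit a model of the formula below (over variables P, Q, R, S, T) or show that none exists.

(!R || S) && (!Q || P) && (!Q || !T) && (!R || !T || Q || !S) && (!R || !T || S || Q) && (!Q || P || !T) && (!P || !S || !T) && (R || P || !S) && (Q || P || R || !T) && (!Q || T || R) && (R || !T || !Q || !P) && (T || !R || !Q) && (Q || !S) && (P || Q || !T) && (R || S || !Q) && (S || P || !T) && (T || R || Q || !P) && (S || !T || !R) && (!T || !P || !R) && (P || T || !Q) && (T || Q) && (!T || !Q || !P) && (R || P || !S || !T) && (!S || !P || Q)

P: true,  Q: false,  R: false,  S: false,  T: true

Suppose R = false.
Suppose Q = false.
From the singleton clause (!S), S = false.
From the singleton clause (T), T = true.
From the singleton clause (P), P = true.
All clauses are satisfied.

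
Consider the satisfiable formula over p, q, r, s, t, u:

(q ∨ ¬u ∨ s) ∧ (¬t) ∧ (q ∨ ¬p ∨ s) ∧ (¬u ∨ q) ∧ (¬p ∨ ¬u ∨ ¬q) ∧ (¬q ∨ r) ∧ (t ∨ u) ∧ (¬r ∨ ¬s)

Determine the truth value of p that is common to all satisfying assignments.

False

Suppose p = True.
From the singleton clause (¬t), t = False.
From the singleton clause (u), u = True.
From the singleton clause (q), q = True.
Now (¬q) is unsatisfied and unit — conflict.
So every satisfying assignment has p = False.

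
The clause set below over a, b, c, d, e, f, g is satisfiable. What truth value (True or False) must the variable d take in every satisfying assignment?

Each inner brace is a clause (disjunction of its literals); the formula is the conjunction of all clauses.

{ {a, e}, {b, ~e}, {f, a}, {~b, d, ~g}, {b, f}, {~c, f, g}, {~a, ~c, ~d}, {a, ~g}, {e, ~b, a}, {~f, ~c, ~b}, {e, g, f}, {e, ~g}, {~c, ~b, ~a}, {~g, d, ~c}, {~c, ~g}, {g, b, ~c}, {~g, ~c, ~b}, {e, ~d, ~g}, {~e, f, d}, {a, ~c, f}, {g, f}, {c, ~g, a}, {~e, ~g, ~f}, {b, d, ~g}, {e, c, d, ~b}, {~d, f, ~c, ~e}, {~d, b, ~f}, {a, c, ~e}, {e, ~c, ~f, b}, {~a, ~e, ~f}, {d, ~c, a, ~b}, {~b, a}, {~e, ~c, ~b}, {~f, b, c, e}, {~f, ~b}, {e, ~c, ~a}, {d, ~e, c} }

True

Suppose d = 0.
Suppose a = 1.
Suppose b = 1.
The clause (~g) is unit, so g = 0.
The clause (~c) is unit, so c = 0.
The clause (f) is unit, so f = 1.
That conflicts with the unit clause (~f).
Backtrack on b: now try b = 0.
The clause (~e) is unit, so e = 0.
The clause (f) is unit, so f = 1.
The clause (~g) is unit, so g = 0.
The clause (~c) is unit, so c = 0.
That conflicts with the unit clause (c).
Both values of b lead to a conflict.
Backtrack on a: now try a = 0.
The clause (e) is unit, so e = 1.
The clause (b) is unit, so b = 1.
That conflicts with the unit clause (~b).
Both values of a lead to a conflict.
So every satisfying assignment has d = True.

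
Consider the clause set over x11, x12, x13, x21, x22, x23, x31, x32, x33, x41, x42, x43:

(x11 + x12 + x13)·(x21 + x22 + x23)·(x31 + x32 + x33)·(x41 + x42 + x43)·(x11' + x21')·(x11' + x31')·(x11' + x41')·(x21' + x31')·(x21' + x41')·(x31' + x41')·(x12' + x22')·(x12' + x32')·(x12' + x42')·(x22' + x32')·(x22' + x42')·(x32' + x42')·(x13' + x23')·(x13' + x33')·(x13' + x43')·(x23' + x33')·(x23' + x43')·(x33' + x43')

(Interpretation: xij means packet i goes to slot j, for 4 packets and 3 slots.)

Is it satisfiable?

Branch on x11: set x11 = 0.
Branch on x12: set x12 = 1.
The clause (x22') is unit, so x22 = 0.
The clause (x32') is unit, so x32 = 0.
The clause (x42') is unit, so x42 = 0.
Branch on x21: set x21 = 1.
The clause (x31') is unit, so x31 = 0.
The clause (x33) is unit, so x33 = 1.
The clause (x41') is unit, so x41 = 0.
The clause (x43) is unit, so x43 = 1.
But (x43') is also a unit clause — contradiction.
So x21 must be the other value — set x21 = 0.
The clause (x23) is unit, so x23 = 1.
The clause (x13') is unit, so x13 = 0.
The clause (x33') is unit, so x33 = 0.
The clause (x31) is unit, so x31 = 1.
The clause (x41') is unit, so x41 = 0.
The clause (x43) is unit, so x43 = 1.
But (x43') is also a unit clause — contradiction.
Both values of x21 lead to a conflict.
So x12 must be the other value — set x12 = 0.
The clause (x13) is unit, so x13 = 1.
The clause (x23') is unit, so x23 = 0.
The clause (x33') is unit, so x33 = 0.
The clause (x43') is unit, so x43 = 0.
Branch on x21: set x21 = 1.
The clause (x31') is unit, so x31 = 0.
The clause (x32) is unit, so x32 = 1.
The clause (x41') is unit, so x41 = 0.
The clause (x42) is unit, so x42 = 1.
But (x42') is also a unit clause — contradiction.
So x21 must be the other value — set x21 = 0.
The clause (x22) is unit, so x22 = 1.
The clause (x32') is unit, so x32 = 0.
The clause (x31) is unit, so x31 = 1.
The clause (x41') is unit, so x41 = 0.
The clause (x42) is unit, so x42 = 1.
But (x42') is also a unit clause — contradiction.
Both values of x21 lead to a conflict.
Both values of x12 lead to a conflict.
So x11 must be the other value — set x11 = 1.
The clause (x21') is unit, so x21 = 0.
The clause (x31') is unit, so x31 = 0.
The clause (x41') is unit, so x41 = 0.
Branch on x22: set x22 = 1.
The clause (x12') is unit, so x12 = 0.
The clause (x32') is unit, so x32 = 0.
The clause (x33) is unit, so x33 = 1.
The clause (x42') is unit, so x42 = 0.
The clause (x43) is unit, so x43 = 1.
But (x43') is also a unit clause — contradiction.
So x22 must be the other value — set x22 = 0.
The clause (x23) is unit, so x23 = 1.
The clause (x13') is unit, so x13 = 0.
The clause (x33') is unit, so x33 = 0.
The clause (x32) is unit, so x32 = 1.
The clause (x12') is unit, so x12 = 0.
The clause (x42') is unit, so x42 = 0.
The clause (x43) is unit, so x43 = 1.
But (x43') is also a unit clause — contradiction.
Both values of x22 lead to a conflict.
Both values of x11 lead to a conflict.
No assignment satisfies every clause.

Unsatisfiable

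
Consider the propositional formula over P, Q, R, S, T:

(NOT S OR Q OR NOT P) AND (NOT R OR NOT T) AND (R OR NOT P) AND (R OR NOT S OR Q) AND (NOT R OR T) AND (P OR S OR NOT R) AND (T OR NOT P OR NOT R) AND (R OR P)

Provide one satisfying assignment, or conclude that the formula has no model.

Try R = false.
Unit clause (NOT P) forces P = false.
But (P) is also a unit clause — contradiction.
So R must be the other value — set R = true.
Unit clause (NOT T) forces T = false.
But (T) is also a unit clause — contradiction.
Either choice for R ends in contradiction.

UNSATISFIABLE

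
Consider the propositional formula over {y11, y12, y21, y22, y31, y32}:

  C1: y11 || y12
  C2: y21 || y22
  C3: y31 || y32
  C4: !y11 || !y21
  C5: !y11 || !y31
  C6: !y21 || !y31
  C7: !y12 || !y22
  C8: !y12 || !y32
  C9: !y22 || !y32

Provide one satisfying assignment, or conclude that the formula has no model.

UNSATISFIABLE

Branch on y11: set y11 = true.
The clause (!y21) is unit, so y21 = false.
The clause (y22) is unit, so y22 = true.
The clause (!y31) is unit, so y31 = false.
The clause (y32) is unit, so y32 = true.
Now (!y32) is unsatisfied and unit — conflict.
Undo y11 and try y11 = false.
The clause (y12) is unit, so y12 = true.
The clause (!y22) is unit, so y22 = false.
The clause (y21) is unit, so y21 = true.
The clause (!y31) is unit, so y31 = false.
The clause (y32) is unit, so y32 = true.
Now (!y32) is unsatisfied and unit — conflict.
Neither y11 = true nor y11 = false works.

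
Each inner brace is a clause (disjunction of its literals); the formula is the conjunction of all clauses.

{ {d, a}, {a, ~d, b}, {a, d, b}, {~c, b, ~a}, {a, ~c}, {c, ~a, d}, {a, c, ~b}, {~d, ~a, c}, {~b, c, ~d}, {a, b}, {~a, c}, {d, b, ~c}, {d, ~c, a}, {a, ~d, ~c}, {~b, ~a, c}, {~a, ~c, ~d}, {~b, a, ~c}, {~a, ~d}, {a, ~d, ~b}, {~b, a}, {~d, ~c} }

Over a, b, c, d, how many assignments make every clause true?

There are 2^4 = 16 truth assignments over (a, b, c, d).
Check each against the 21 clauses (columns in the order a, b, c, d):
  F F F F  ✗ fails (d | a)
  F F F T  ✗ fails (a | ~d | b)
  F F T F  ✗ fails (d | a)
  F F T T  ✗ fails (a | ~d | b)
  F T F F  ✗ fails (d | a)
  F T F T  ✗ fails (a | c | ~b)
  F T T F  ✗ fails (d | a)
  F T T T  ✗ fails (a | ~c)
  T F F F  ✗ fails (c | ~a | d)
  T F F T  ✗ fails (~d | ~a | c)
  T F T F  ✗ fails (~c | b | ~a)
  T F T T  ✗ fails (~c | b | ~a)
  T T F F  ✗ fails (c | ~a | d)
  T T F T  ✗ fails (~d | ~a | c)
  T T T F  ✓ satisfies all
  T T T T  ✗ fails (~a | ~c | ~d)
1 of the 16 rows is a model.

1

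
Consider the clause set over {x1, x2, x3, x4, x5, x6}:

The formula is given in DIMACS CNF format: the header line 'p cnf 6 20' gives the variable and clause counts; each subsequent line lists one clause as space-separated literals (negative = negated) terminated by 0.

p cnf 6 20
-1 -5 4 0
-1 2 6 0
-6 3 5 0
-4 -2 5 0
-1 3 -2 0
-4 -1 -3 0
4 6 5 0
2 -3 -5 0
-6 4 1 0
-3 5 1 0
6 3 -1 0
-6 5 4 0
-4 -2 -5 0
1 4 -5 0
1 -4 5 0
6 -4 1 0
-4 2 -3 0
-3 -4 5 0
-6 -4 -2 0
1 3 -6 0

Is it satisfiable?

Case x1 = True:
Case x5 = True:
(x4) alone gives x4 = True.
(¬x3) alone gives x3 = False.
(¬x2) alone gives x2 = False.
(x6) alone gives x6 = True.
Every clause now holds.
A satisfying assignment: x1 ↦ True; x2 ↦ False; x3 ↦ False; x4 ↦ True; x5 ↦ True; x6 ↦ True.

Satisfiable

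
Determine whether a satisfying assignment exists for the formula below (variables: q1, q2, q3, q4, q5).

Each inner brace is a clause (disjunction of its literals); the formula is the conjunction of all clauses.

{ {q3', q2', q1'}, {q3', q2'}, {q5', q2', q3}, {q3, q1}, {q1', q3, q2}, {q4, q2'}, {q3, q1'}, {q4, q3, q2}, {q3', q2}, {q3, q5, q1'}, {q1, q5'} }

Unsatisfiable

Try q3 = 0.
The clause (q1) is unit, so q1 = 1.
That conflicts with the unit clause (q1').
Backtrack on q3: now try q3 = 1.
The clause (q2') is unit, so q2 = 0.
That conflicts with the unit clause (q2).
Both values of q3 lead to a conflict.
No assignment satisfies every clause.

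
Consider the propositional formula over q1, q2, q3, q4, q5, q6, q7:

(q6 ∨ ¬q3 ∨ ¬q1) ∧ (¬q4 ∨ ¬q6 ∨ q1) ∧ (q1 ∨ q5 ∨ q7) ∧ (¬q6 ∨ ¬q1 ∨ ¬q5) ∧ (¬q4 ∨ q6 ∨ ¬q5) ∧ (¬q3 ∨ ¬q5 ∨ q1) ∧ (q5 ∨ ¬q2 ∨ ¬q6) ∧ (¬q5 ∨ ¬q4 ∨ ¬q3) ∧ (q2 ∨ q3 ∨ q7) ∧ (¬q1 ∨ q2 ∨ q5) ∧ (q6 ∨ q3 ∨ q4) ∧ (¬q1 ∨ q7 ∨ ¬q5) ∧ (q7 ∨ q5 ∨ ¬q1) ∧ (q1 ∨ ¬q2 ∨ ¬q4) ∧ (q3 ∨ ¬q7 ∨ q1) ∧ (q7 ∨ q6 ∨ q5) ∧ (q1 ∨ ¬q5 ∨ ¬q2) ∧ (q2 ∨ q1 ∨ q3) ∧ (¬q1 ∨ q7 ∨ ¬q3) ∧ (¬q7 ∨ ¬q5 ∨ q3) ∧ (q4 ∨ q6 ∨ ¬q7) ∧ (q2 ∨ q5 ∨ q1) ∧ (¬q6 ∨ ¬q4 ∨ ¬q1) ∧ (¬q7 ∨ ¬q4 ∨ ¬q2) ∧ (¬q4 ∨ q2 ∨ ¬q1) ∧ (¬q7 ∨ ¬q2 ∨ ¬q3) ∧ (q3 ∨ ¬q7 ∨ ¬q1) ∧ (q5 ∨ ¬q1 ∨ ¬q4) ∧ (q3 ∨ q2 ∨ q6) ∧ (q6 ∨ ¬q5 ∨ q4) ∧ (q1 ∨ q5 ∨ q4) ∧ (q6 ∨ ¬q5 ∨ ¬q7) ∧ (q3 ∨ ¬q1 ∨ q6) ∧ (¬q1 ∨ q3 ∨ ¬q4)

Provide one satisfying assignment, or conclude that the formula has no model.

UNSATISFIABLE

Case q6 = True:
Case q4 = False:
Case q1 = False:
Unit clause (q5) forces q5 = True.
Unit clause (¬q3) forces q3 = False.
Unit clause (¬q7) forces q7 = False.
Unit clause (q2) forces q2 = True.
Now (¬q2) is unsatisfied and unit — conflict.
Undo q1 and try q1 = True.
Unit clause (¬q5) forces q5 = False.
Unit clause (¬q2) forces q2 = False.
Now (q2) is unsatisfied and unit — conflict.
Both values of q1 lead to a conflict.
Undo q4 and try q4 = True.
Unit clause (q1) forces q1 = True.
Now (¬q1) is unsatisfied and unit — conflict.
Both values of q4 lead to a conflict.
Undo q6 and try q6 = False.
Case q3 = False:
Unit clause (q4) forces q4 = True.
Unit clause (¬q5) forces q5 = False.
Unit clause (q7) forces q7 = True.
Unit clause (q1) forces q1 = True.
Now (¬q1) is unsatisfied and unit — conflict.
Undo q3 and try q3 = True.
Unit clause (¬q1) forces q1 = False.
Unit clause (¬q5) forces q5 = False.
Unit clause (q7) forces q7 = True.
Unit clause (q4) forces q4 = True.
Unit clause (¬q2) forces q2 = False.
Now (q2) is unsatisfied and unit — conflict.
Both values of q3 lead to a conflict.
Both values of q6 lead to a conflict.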